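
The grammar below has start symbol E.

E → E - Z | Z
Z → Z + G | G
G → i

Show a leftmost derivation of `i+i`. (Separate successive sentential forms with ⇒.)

E ⇒ Z ⇒ Z+G ⇒ G+G ⇒ i+G ⇒ i+i

E ⇒ Z   [E → Z]
Z ⇒ Z+G   [Z → Z + G]
Z+G ⇒ G+G   [Z → G]
G+G ⇒ i+G   [G → i]
i+G ⇒ i+i   [G → i]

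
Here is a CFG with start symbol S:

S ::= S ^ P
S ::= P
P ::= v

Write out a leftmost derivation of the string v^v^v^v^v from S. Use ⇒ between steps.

S ⇒ S^P   [S ::= S ^ P]
S^P ⇒ S^P^P   [S ::= S ^ P]
S^P^P ⇒ S^P^P^P   [S ::= S ^ P]
S^P^P^P ⇒ S^P^P^P^P   [S ::= S ^ P]
S^P^P^P^P ⇒ P^P^P^P^P   [S ::= P]
P^P^P^P^P ⇒ v^P^P^P^P   [P ::= v]
v^P^P^P^P ⇒ v^v^P^P^P   [P ::= v]
v^v^P^P^P ⇒ v^v^v^P^P   [P ::= v]
v^v^v^P^P ⇒ v^v^v^v^P   [P ::= v]
v^v^v^v^P ⇒ v^v^v^v^v   [P ::= v]

S ⇒ S^P ⇒ S^P^P ⇒ S^P^P^P ⇒ S^P^P^P^P ⇒ P^P^P^P^P ⇒ v^P^P^P^P ⇒ v^v^P^P^P ⇒ v^v^v^P^P ⇒ v^v^v^v^P ⇒ v^v^v^v^v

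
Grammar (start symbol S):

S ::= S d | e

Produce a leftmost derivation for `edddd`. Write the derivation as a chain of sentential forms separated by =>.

S => Sd   [S ::= S d]
Sd => Sdd   [S ::= S d]
Sdd => Sddd   [S ::= S d]
Sddd => Sdddd   [S ::= S d]
Sdddd => edddd   [S ::= e]

S => Sd => Sdd => Sddd => Sdddd => edddd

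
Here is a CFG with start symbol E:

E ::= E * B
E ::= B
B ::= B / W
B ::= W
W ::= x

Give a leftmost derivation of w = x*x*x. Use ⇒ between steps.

E⇒E*B⇒E*B*B⇒B*B*B⇒W*B*B⇒x*B*B⇒x*W*B⇒x*x*B⇒x*x*W⇒x*x*x

E ⇒ E*B   [E ::= E * B]
E*B ⇒ E*B*B   [E ::= E * B]
E*B*B ⇒ B*B*B   [E ::= B]
B*B*B ⇒ W*B*B   [B ::= W]
W*B*B ⇒ x*B*B   [W ::= x]
x*B*B ⇒ x*W*B   [B ::= W]
x*W*B ⇒ x*x*B   [W ::= x]
x*x*B ⇒ x*x*W   [B ::= W]
x*x*W ⇒ x*x*x   [W ::= x]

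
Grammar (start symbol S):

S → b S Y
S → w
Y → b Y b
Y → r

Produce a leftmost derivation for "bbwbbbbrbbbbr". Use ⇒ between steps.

S ⇒ bSY ⇒ bbSYY ⇒ bbwYY ⇒ bbwbYbY ⇒ bbwbbYbbY ⇒ bbwbbbYbbbY ⇒ bbwbbbbYbbbbY ⇒ bbwbbbbrbbbbY ⇒ bbwbbbbrbbbbr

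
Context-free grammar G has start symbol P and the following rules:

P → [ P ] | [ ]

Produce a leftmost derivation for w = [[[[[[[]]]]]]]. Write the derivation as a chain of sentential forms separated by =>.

P => [P]   [P → [ P ]]
[P] => [[P]]   [P → [ P ]]
[[P]] => [[[P]]]   [P → [ P ]]
[[[P]]] => [[[[P]]]]   [P → [ P ]]
[[[[P]]]] => [[[[[P]]]]]   [P → [ P ]]
[[[[[P]]]]] => [[[[[[P]]]]]]   [P → [ P ]]
[[[[[[P]]]]]] => [[[[[[[]]]]]]]   [P → [ ]]

P => [P] => [[P]] => [[[P]]] => [[[[P]]]] => [[[[[P]]]]] => [[[[[[P]]]]]] => [[[[[[[]]]]]]]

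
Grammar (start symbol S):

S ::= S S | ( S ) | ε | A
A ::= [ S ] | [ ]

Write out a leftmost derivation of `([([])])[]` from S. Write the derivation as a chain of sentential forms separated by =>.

S => SS   [S ::= S S]
SS => (S)S   [S ::= ( S )]
(S)S => (A)S   [S ::= A]
(A)S => ([S])S   [A ::= [ S ]]
([S])S => ([(S)])S   [S ::= ( S )]
([(S)])S => ([(A)])S   [S ::= A]
([(A)])S => ([([S])])S   [A ::= [ S ]]
([([S])])S => ([([])])S   [S ::= ε]
([([])])S => ([([])])A   [S ::= A]
([([])])A => ([([])])[]   [A ::= [ ]]

S => SS => (S)S => (A)S => ([S])S => ([(S)])S => ([(A)])S => ([([S])])S => ([([])])S => ([([])])A => ([([])])[]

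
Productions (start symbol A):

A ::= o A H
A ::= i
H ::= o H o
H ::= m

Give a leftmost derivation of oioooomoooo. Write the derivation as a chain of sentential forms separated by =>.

A=>oAH=>oiH=>oioHo=>oiooHoo=>oioooHooo=>oiooooHoooo=>oioooomoooo

A => oAH   [A ::= o A H]
oAH => oiH   [A ::= i]
oiH => oioHo   [H ::= o H o]
oioHo => oiooHoo   [H ::= o H o]
oiooHoo => oioooHooo   [H ::= o H o]
oioooHooo => oiooooHoooo   [H ::= o H o]
oiooooHoooo => oioooomoooo   [H ::= m]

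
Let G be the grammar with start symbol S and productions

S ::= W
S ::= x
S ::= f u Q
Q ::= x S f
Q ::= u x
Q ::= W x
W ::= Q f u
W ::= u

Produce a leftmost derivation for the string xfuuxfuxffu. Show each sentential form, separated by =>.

S => W   [S ::= W]
W => Qfu   [W ::= Q f u]
Qfu => xSffu   [Q ::= x S f]
xSffu => xfuQffu   [S ::= f u Q]
xfuQffu => xfuWxffu   [Q ::= W x]
xfuWxffu => xfuQfuxffu   [W ::= Q f u]
xfuQfuxffu => xfuuxfuxffu   [Q ::= u x]

S => W => Qfu => xSffu => xfuQffu => xfuWxffu => xfuQfuxffu => xfuuxfuxffu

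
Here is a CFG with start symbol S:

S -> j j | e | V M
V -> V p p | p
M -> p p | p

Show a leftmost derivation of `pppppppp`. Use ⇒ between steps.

S⇒VM⇒VppM⇒VppppM⇒VppppppM⇒pppppppM⇒pppppppp

S ⇒ VM   [S -> V M]
VM ⇒ VppM   [V -> V p p]
VppM ⇒ VppppM   [V -> V p p]
VppppM ⇒ VppppppM   [V -> V p p]
VppppppM ⇒ pppppppM   [V -> p]
pppppppM ⇒ pppppppp   [M -> p]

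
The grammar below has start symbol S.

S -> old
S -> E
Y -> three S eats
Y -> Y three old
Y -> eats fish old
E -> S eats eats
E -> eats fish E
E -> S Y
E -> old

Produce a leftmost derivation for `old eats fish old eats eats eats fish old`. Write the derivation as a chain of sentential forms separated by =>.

S => E => S Y => E Y => S eats eats Y => E eats eats Y => S Y eats eats Y => old Y eats eats Y => old eats fish old eats eats Y => old eats fish old eats eats eats fish old

S => E   [S -> E]
E => S Y   [E -> S Y]
S Y => E Y   [S -> E]
E Y => S eats eats Y   [E -> S eats eats]
S eats eats Y => E eats eats Y   [S -> E]
E eats eats Y => S Y eats eats Y   [E -> S Y]
S Y eats eats Y => old Y eats eats Y   [S -> old]
old Y eats eats Y => old eats fish old eats eats Y   [Y -> eats fish old]
old eats fish old eats eats Y => old eats fish old eats eats eats fish old   [Y -> eats fish old]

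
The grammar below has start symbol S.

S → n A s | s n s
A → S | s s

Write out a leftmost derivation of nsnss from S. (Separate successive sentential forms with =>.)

S => nAs   [S → n A s]
nAs => nSs   [A → S]
nSs => nsnss   [S → s n s]

S => nAs => nSs => nsnss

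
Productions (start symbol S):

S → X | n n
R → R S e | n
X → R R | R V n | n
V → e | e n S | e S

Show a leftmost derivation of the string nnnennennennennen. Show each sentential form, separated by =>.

S => X => RR => RSeR => RSeSeR => RSeSeSeR => RSeSeSeSeR => RSeSeSeSeSeR => nSeSeSeSeSeR => nnneSeSeSeSeR => nnnenneSeSeSeR => nnnennenneSeSeR => nnnennennenneSeR => nnnennennennenneR => nnnennennennennen

S => X   [S → X]
X => RR   [X → R R]
RR => RSeR   [R → R S e]
RSeR => RSeSeR   [R → R S e]
RSeSeR => RSeSeSeR   [R → R S e]
RSeSeSeR => RSeSeSeSeR   [R → R S e]
RSeSeSeSeR => RSeSeSeSeSeR   [R → R S e]
RSeSeSeSeSeR => nSeSeSeSeSeR   [R → n]
nSeSeSeSeSeR => nnneSeSeSeSeR   [S → n n]
nnneSeSeSeSeR => nnnenneSeSeSeR   [S → n n]
nnnenneSeSeSeR => nnnennenneSeSeR   [S → n n]
nnnennenneSeSeR => nnnennennenneSeR   [S → n n]
nnnennennenneSeR => nnnennennennenneR   [S → n n]
nnnennennennenneR => nnnennennennennen   [R → n]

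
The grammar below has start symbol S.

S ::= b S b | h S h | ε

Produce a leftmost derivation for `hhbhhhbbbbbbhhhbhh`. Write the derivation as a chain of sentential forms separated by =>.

S => hSh   [S ::= h S h]
hSh => hhShh   [S ::= h S h]
hhShh => hhbSbhh   [S ::= b S b]
hhbSbhh => hhbhShbhh   [S ::= h S h]
hhbhShbhh => hhbhhShhbhh   [S ::= h S h]
hhbhhShhbhh => hhbhhhShhhbhh   [S ::= h S h]
hhbhhhShhhbhh => hhbhhhbSbhhhbhh   [S ::= b S b]
hhbhhhbSbhhhbhh => hhbhhhbbSbbhhhbhh   [S ::= b S b]
hhbhhhbbSbbhhhbhh => hhbhhhbbbSbbbhhhbhh   [S ::= b S b]
hhbhhhbbbSbbbhhhbhh => hhbhhhbbbbbbhhhbhh   [S ::= ε]

S => hSh => hhShh => hhbSbhh => hhbhShbhh => hhbhhShhbhh => hhbhhhShhhbhh => hhbhhhbSbhhhbhh => hhbhhhbbSbbhhhbhh => hhbhhhbbbSbbbhhhbhh => hhbhhhbbbbbbhhhbhh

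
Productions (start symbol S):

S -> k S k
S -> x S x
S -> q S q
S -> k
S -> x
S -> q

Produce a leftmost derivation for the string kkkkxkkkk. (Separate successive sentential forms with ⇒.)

S ⇒ kSk ⇒ kkSkk ⇒ kkkSkkk ⇒ kkkkSkkkk ⇒ kkkkxkkkk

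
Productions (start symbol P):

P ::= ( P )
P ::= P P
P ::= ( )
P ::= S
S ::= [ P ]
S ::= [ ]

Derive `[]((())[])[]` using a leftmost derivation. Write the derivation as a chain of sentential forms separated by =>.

P => PP => PPP => SPP => []PP => [](P)P => [](PP)P => []((P)P)P => []((())P)P => []((())S)P => []((())[])P => []((())[])S => []((())[])[]

P => PP   [P ::= P P]
PP => PPP   [P ::= P P]
PPP => SPP   [P ::= S]
SPP => []PP   [S ::= [ ]]
[]PP => [](P)P   [P ::= ( P )]
[](P)P => [](PP)P   [P ::= P P]
[](PP)P => []((P)P)P   [P ::= ( P )]
[]((P)P)P => []((())P)P   [P ::= ( )]
[]((())P)P => []((())S)P   [P ::= S]
[]((())S)P => []((())[])P   [S ::= [ ]]
[]((())[])P => []((())[])S   [P ::= S]
[]((())[])S => []((())[])[]   [S ::= [ ]]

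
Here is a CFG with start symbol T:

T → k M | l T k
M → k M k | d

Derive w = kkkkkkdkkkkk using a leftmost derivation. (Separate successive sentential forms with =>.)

T => kM   [T → k M]
kM => kkMk   [M → k M k]
kkMk => kkkMkk   [M → k M k]
kkkMkk => kkkkMkkk   [M → k M k]
kkkkMkkk => kkkkkMkkkk   [M → k M k]
kkkkkMkkkk => kkkkkkMkkkkk   [M → k M k]
kkkkkkMkkkkk => kkkkkkdkkkkk   [M → d]

T=>kM=>kkMk=>kkkMkk=>kkkkMkkk=>kkkkkMkkkk=>kkkkkkMkkkkk=>kkkkkkdkkkkk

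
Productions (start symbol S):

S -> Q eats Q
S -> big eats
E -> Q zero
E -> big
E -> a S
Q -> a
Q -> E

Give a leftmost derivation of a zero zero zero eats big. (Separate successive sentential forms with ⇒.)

S ⇒ Q eats Q ⇒ E eats Q ⇒ Q zero eats Q ⇒ E zero eats Q ⇒ Q zero zero eats Q ⇒ E zero zero eats Q ⇒ Q zero zero zero eats Q ⇒ a zero zero zero eats Q ⇒ a zero zero zero eats E ⇒ a zero zero zero eats big

S ⇒ Q eats Q   [S -> Q eats Q]
Q eats Q ⇒ E eats Q   [Q -> E]
E eats Q ⇒ Q zero eats Q   [E -> Q zero]
Q zero eats Q ⇒ E zero eats Q   [Q -> E]
E zero eats Q ⇒ Q zero zero eats Q   [E -> Q zero]
Q zero zero eats Q ⇒ E zero zero eats Q   [Q -> E]
E zero zero eats Q ⇒ Q zero zero zero eats Q   [E -> Q zero]
Q zero zero zero eats Q ⇒ a zero zero zero eats Q   [Q -> a]
a zero zero zero eats Q ⇒ a zero zero zero eats E   [Q -> E]
a zero zero zero eats E ⇒ a zero zero zero eats big   [E -> big]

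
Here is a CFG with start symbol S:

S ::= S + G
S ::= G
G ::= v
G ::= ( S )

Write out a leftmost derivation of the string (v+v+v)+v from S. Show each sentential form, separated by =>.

S => S+G   [S ::= S + G]
S+G => G+G   [S ::= G]
G+G => (S)+G   [G ::= ( S )]
(S)+G => (S+G)+G   [S ::= S + G]
(S+G)+G => (S+G+G)+G   [S ::= S + G]
(S+G+G)+G => (G+G+G)+G   [S ::= G]
(G+G+G)+G => (v+G+G)+G   [G ::= v]
(v+G+G)+G => (v+v+G)+G   [G ::= v]
(v+v+G)+G => (v+v+v)+G   [G ::= v]
(v+v+v)+G => (v+v+v)+v   [G ::= v]

S => S+G => G+G => (S)+G => (S+G)+G => (S+G+G)+G => (G+G+G)+G => (v+G+G)+G => (v+v+G)+G => (v+v+v)+G => (v+v+v)+v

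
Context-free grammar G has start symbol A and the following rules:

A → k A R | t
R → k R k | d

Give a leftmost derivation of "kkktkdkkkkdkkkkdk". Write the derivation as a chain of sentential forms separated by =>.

A => kAR   [A → k A R]
kAR => kkARR   [A → k A R]
kkARR => kkkARRR   [A → k A R]
kkkARRR => kkktRRR   [A → t]
kkktRRR => kkktkRkRR   [R → k R k]
kkktkRkRR => kkktkdkRR   [R → d]
kkktkdkRR => kkktkdkkRkR   [R → k R k]
kkktkdkkRkR => kkktkdkkkRkkR   [R → k R k]
kkktkdkkkRkkR => kkktkdkkkkRkkkR   [R → k R k]
kkktkdkkkkRkkkR => kkktkdkkkkdkkkR   [R → d]
kkktkdkkkkdkkkR => kkktkdkkkkdkkkkRk   [R → k R k]
kkktkdkkkkdkkkkRk => kkktkdkkkkdkkkkdk   [R → d]

A => kAR => kkARR => kkkARRR => kkktRRR => kkktkRkRR => kkktkdkRR => kkktkdkkRkR => kkktkdkkkRkkR => kkktkdkkkkRkkkR => kkktkdkkkkdkkkR => kkktkdkkkkdkkkkRk => kkktkdkkkkdkkkkdk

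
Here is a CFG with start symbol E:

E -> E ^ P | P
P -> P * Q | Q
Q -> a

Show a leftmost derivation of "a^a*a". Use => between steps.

E => E^P => P^P => Q^P => a^P => a^P*Q => a^Q*Q => a^a*Q => a^a*a

E => E^P   [E -> E ^ P]
E^P => P^P   [E -> P]
P^P => Q^P   [P -> Q]
Q^P => a^P   [Q -> a]
a^P => a^P*Q   [P -> P * Q]
a^P*Q => a^Q*Q   [P -> Q]
a^Q*Q => a^a*Q   [Q -> a]
a^a*Q => a^a*a   [Q -> a]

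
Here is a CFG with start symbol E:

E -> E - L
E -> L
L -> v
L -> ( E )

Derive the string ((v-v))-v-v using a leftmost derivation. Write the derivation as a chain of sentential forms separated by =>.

E=>E-L=>E-L-L=>L-L-L=>(E)-L-L=>(L)-L-L=>((E))-L-L=>((E-L))-L-L=>((L-L))-L-L=>((v-L))-L-L=>((v-v))-L-L=>((v-v))-v-L=>((v-v))-v-v

E => E-L   [E -> E - L]
E-L => E-L-L   [E -> E - L]
E-L-L => L-L-L   [E -> L]
L-L-L => (E)-L-L   [L -> ( E )]
(E)-L-L => (L)-L-L   [E -> L]
(L)-L-L => ((E))-L-L   [L -> ( E )]
((E))-L-L => ((E-L))-L-L   [E -> E - L]
((E-L))-L-L => ((L-L))-L-L   [E -> L]
((L-L))-L-L => ((v-L))-L-L   [L -> v]
((v-L))-L-L => ((v-v))-L-L   [L -> v]
((v-v))-L-L => ((v-v))-v-L   [L -> v]
((v-v))-v-L => ((v-v))-v-v   [L -> v]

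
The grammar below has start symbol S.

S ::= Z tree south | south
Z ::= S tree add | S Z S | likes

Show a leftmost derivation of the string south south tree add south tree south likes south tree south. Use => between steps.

S => Z tree south => S Z S tree south => Z tree south Z S tree south => S Z S tree south Z S tree south => south Z S tree south Z S tree south => south S tree add S tree south Z S tree south => south south tree add S tree south Z S tree south => south south tree add south tree south Z S tree south => south south tree add south tree south likes S tree south => south south tree add south tree south likes south tree south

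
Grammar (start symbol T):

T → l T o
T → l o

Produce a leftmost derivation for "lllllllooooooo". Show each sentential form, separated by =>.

T => lTo => llToo => lllTooo => llllToooo => lllllTooooo => llllllToooooo => lllllllooooooo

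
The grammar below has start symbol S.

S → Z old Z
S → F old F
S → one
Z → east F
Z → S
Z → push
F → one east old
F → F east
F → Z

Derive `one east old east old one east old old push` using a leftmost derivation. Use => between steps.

S => F old F   [S → F old F]
F old F => F east old F   [F → F east]
F east old F => one east old east old F   [F → one east old]
one east old east old F => one east old east old Z   [F → Z]
one east old east old Z => one east old east old S   [Z → S]
one east old east old S => one east old east old F old F   [S → F old F]
one east old east old F old F => one east old east old one east old old F   [F → one east old]
one east old east old one east old old F => one east old east old one east old old Z   [F → Z]
one east old east old one east old old Z => one east old east old one east old old push   [Z → push]

S => F old F => F east old F => one east old east old F => one east old east old Z => one east old east old S => one east old east old F old F => one east old east old one east old old F => one east old east old one east old old Z => one east old east old one east old old push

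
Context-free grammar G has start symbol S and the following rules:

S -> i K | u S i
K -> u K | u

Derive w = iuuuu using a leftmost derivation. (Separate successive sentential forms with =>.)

S=>iK=>iuK=>iuuK=>iuuuK=>iuuuu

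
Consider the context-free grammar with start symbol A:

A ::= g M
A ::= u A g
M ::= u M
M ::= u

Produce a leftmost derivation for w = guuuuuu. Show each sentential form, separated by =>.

A => gM   [A ::= g M]
gM => guM   [M ::= u M]
guM => guuM   [M ::= u M]
guuM => guuuM   [M ::= u M]
guuuM => guuuuM   [M ::= u M]
guuuuM => guuuuuM   [M ::= u M]
guuuuuM => guuuuuu   [M ::= u]

A => gM => guM => guuM => guuuM => guuuuM => guuuuuM => guuuuuu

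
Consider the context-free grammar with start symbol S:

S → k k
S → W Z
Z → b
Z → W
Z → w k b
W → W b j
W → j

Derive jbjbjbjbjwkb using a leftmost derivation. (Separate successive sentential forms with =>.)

S => WZ => WbjZ => WbjbjZ => WbjbjbjZ => WbjbjbjbjZ => jbjbjbjbjZ => jbjbjbjbjwkb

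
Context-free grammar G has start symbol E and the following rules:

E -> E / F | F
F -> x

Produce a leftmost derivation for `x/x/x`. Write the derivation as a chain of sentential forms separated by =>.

E => E/F => E/F/F => F/F/F => x/F/F => x/x/F => x/x/x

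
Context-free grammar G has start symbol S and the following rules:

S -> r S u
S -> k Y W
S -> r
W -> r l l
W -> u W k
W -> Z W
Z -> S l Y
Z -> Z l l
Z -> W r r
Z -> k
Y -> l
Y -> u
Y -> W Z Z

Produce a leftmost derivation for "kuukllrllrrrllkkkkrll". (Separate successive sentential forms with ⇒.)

S ⇒ kYW   [S -> k Y W]
kYW ⇒ kWZZW   [Y -> W Z Z]
kWZZW ⇒ kuWkZZW   [W -> u W k]
kuWkZZW ⇒ kuuWkkZZW   [W -> u W k]
kuuWkkZZW ⇒ kuuZWkkZZW   [W -> Z W]
kuuZWkkZZW ⇒ kuuWrrWkkZZW   [Z -> W r r]
kuuWrrWkkZZW ⇒ kuuZWrrWkkZZW   [W -> Z W]
kuuZWrrWkkZZW ⇒ kuuZllWrrWkkZZW   [Z -> Z l l]
kuuZllWrrWkkZZW ⇒ kuukllWrrWkkZZW   [Z -> k]
kuukllWrrWkkZZW ⇒ kuukllrllrrWkkZZW   [W -> r l l]
kuukllrllrrWkkZZW ⇒ kuukllrllrrrllkkZZW   [W -> r l l]
kuukllrllrrrllkkZZW ⇒ kuukllrllrrrllkkkZW   [Z -> k]
kuukllrllrrrllkkkZW ⇒ kuukllrllrrrllkkkkW   [Z -> k]
kuukllrllrrrllkkkkW ⇒ kuukllrllrrrllkkkkrll   [W -> r l l]

S ⇒ kYW ⇒ kWZZW ⇒ kuWkZZW ⇒ kuuWkkZZW ⇒ kuuZWkkZZW ⇒ kuuWrrWkkZZW ⇒ kuuZWrrWkkZZW ⇒ kuuZllWrrWkkZZW ⇒ kuukllWrrWkkZZW ⇒ kuukllrllrrWkkZZW ⇒ kuukllrllrrrllkkZZW ⇒ kuukllrllrrrllkkkZW ⇒ kuukllrllrrrllkkkkW ⇒ kuukllrllrrrllkkkkrll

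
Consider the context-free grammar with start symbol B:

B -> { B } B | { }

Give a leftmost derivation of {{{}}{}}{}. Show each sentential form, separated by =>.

B=>{B}B=>{{B}B}B=>{{{}}B}B=>{{{}}{}}B=>{{{}}{}}{}

B => {B}B   [B -> { B } B]
{B}B => {{B}B}B   [B -> { B } B]
{{B}B}B => {{{}}B}B   [B -> { }]
{{{}}B}B => {{{}}{}}B   [B -> { }]
{{{}}{}}B => {{{}}{}}{}   [B -> { }]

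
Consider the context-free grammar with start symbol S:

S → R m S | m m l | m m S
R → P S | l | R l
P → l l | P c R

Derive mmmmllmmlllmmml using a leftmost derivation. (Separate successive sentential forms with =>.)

S=>mmS=>mmmmS=>mmmmRmS=>mmmmRlmS=>mmmmRllmS=>mmmmPSllmS=>mmmmllSllmS=>mmmmllmmlllmS=>mmmmllmmlllmmml

S => mmS   [S → m m S]
mmS => mmmmS   [S → m m S]
mmmmS => mmmmRmS   [S → R m S]
mmmmRmS => mmmmRlmS   [R → R l]
mmmmRlmS => mmmmRllmS   [R → R l]
mmmmRllmS => mmmmPSllmS   [R → P S]
mmmmPSllmS => mmmmllSllmS   [P → l l]
mmmmllSllmS => mmmmllmmlllmS   [S → m m l]
mmmmllmmlllmS => mmmmllmmlllmmml   [S → m m l]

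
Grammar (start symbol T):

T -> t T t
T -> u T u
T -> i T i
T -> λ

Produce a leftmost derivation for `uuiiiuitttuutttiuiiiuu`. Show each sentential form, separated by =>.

T => uTu   [T -> u T u]
uTu => uuTuu   [T -> u T u]
uuTuu => uuiTiuu   [T -> i T i]
uuiTiuu => uuiiTiiuu   [T -> i T i]
uuiiTiiuu => uuiiiTiiiuu   [T -> i T i]
uuiiiTiiiuu => uuiiiuTuiiiuu   [T -> u T u]
uuiiiuTuiiiuu => uuiiiuiTiuiiiuu   [T -> i T i]
uuiiiuiTiuiiiuu => uuiiiuitTtiuiiiuu   [T -> t T t]
uuiiiuitTtiuiiiuu => uuiiiuittTttiuiiiuu   [T -> t T t]
uuiiiuittTttiuiiiuu => uuiiiuitttTtttiuiiiuu   [T -> t T t]
uuiiiuitttTtttiuiiiuu => uuiiiuitttuTutttiuiiiuu   [T -> u T u]
uuiiiuitttuTutttiuiiiuu => uuiiiuitttuutttiuiiiuu   [T -> λ]

T => uTu => uuTuu => uuiTiuu => uuiiTiiuu => uuiiiTiiiuu => uuiiiuTuiiiuu => uuiiiuiTiuiiiuu => uuiiiuitTtiuiiiuu => uuiiiuittTttiuiiiuu => uuiiiuitttTtttiuiiiuu => uuiiiuitttuTutttiuiiiuu => uuiiiuitttuutttiuiiiuu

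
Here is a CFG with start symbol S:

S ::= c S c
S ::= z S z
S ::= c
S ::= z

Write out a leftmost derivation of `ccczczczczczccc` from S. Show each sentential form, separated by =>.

S => cSc => ccScc => cccSccc => ccczSzccc => ccczcSczccc => ccczczSzczccc => ccczczcSczczccc => ccczczczczczccc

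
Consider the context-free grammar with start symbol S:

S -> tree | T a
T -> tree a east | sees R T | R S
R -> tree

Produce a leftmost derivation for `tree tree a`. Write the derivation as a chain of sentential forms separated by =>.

S => T a => R S a => tree S a => tree tree a

S => T a   [S -> T a]
T a => R S a   [T -> R S]
R S a => tree S a   [R -> tree]
tree S a => tree tree a   [S -> tree]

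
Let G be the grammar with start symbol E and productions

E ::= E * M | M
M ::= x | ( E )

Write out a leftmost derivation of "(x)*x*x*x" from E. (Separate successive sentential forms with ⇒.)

E ⇒ E*M ⇒ E*M*M ⇒ E*M*M*M ⇒ M*M*M*M ⇒ (E)*M*M*M ⇒ (M)*M*M*M ⇒ (x)*M*M*M ⇒ (x)*x*M*M ⇒ (x)*x*x*M ⇒ (x)*x*x*x

E ⇒ E*M   [E ::= E * M]
E*M ⇒ E*M*M   [E ::= E * M]
E*M*M ⇒ E*M*M*M   [E ::= E * M]
E*M*M*M ⇒ M*M*M*M   [E ::= M]
M*M*M*M ⇒ (E)*M*M*M   [M ::= ( E )]
(E)*M*M*M ⇒ (M)*M*M*M   [E ::= M]
(M)*M*M*M ⇒ (x)*M*M*M   [M ::= x]
(x)*M*M*M ⇒ (x)*x*M*M   [M ::= x]
(x)*x*M*M ⇒ (x)*x*x*M   [M ::= x]
(x)*x*x*M ⇒ (x)*x*x*x   [M ::= x]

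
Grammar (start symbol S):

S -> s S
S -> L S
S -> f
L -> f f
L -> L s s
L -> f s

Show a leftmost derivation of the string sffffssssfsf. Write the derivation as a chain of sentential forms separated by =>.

S=>sS=>sLS=>sffS=>sffLS=>sffLssS=>sffLssssS=>sffffssssS=>sffffssssLS=>sffffssssfsS=>sffffssssfsf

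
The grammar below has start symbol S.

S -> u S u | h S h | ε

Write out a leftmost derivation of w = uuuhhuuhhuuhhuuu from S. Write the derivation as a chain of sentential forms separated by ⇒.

S ⇒ uSu ⇒ uuSuu ⇒ uuuSuuu ⇒ uuuhShuuu ⇒ uuuhhShhuuu ⇒ uuuhhuSuhhuuu ⇒ uuuhhuuSuuhhuuu ⇒ uuuhhuuhShuuhhuuu ⇒ uuuhhuuhhuuhhuuu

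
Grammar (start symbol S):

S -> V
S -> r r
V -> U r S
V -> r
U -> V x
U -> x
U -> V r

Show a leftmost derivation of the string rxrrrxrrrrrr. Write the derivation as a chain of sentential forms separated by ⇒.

S ⇒ V ⇒ UrS ⇒ VrrS ⇒ UrSrrS ⇒ VxrSrrS ⇒ UrSxrSrrS ⇒ VxrSxrSrrS ⇒ rxrSxrSrrS ⇒ rxrrrxrSrrS ⇒ rxrrrxrrrrrS ⇒ rxrrrxrrrrrV ⇒ rxrrrxrrrrrr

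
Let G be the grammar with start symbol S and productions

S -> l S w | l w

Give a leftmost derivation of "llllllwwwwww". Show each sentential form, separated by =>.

S => lSw => llSww => lllSwww => llllSwwww => lllllSwwwww => llllllwwwwww

S => lSw   [S -> l S w]
lSw => llSww   [S -> l S w]
llSww => lllSwww   [S -> l S w]
lllSwww => llllSwwww   [S -> l S w]
llllSwwww => lllllSwwwww   [S -> l S w]
lllllSwwwww => llllllwwwwww   [S -> l w]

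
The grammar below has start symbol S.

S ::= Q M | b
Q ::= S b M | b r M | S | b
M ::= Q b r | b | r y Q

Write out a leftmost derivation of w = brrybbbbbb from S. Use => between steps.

S => QM => SbMM => QMbMM => brMMbMM => brryQMbMM => brrySMbMM => brryQMMbMM => brrybMMbMM => brrybbMbMM => brrybbbbMM => brrybbbbbM => brrybbbbbb

S => QM   [S ::= Q M]
QM => SbMM   [Q ::= S b M]
SbMM => QMbMM   [S ::= Q M]
QMbMM => brMMbMM   [Q ::= b r M]
brMMbMM => brryQMbMM   [M ::= r y Q]
brryQMbMM => brrySMbMM   [Q ::= S]
brrySMbMM => brryQMMbMM   [S ::= Q M]
brryQMMbMM => brrybMMbMM   [Q ::= b]
brrybMMbMM => brrybbMbMM   [M ::= b]
brrybbMbMM => brrybbbbMM   [M ::= b]
brrybbbbMM => brrybbbbbM   [M ::= b]
brrybbbbbM => brrybbbbbb   [M ::= b]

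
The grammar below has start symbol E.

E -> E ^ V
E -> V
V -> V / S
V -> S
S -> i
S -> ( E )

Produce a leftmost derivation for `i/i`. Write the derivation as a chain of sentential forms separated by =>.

E=>V=>V/S=>S/S=>i/S=>i/i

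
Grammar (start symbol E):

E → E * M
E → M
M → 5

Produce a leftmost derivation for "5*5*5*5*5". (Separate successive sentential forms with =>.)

E=>E*M=>E*M*M=>E*M*M*M=>E*M*M*M*M=>M*M*M*M*M=>5*M*M*M*M=>5*5*M*M*M=>5*5*5*M*M=>5*5*5*5*M=>5*5*5*5*5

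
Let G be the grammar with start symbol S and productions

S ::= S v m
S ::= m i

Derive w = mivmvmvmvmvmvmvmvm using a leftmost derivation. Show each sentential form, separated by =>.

S=>Svm=>Svmvm=>Svmvmvm=>Svmvmvmvm=>Svmvmvmvmvm=>Svmvmvmvmvmvm=>Svmvmvmvmvmvmvm=>Svmvmvmvmvmvmvmvm=>mivmvmvmvmvmvmvmvm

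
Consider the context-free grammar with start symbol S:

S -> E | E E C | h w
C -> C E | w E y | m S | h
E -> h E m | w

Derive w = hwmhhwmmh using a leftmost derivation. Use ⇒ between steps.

S ⇒ EEC ⇒ hEmEC ⇒ hwmEC ⇒ hwmhEmC ⇒ hwmhhEmmC ⇒ hwmhhwmmC ⇒ hwmhhwmmh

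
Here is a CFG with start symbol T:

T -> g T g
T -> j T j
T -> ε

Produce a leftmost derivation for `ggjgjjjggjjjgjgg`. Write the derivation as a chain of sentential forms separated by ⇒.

T ⇒ gTg ⇒ ggTgg ⇒ ggjTjgg ⇒ ggjgTgjgg ⇒ ggjgjTjgjgg ⇒ ggjgjjTjjgjgg ⇒ ggjgjjjTjjjgjgg ⇒ ggjgjjjgTgjjjgjgg ⇒ ggjgjjjggjjjgjgg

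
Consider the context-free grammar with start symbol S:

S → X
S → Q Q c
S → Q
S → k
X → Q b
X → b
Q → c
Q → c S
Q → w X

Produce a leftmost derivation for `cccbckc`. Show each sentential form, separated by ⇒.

S ⇒ QQc   [S → Q Q c]
QQc ⇒ cSQc   [Q → c S]
cSQc ⇒ cQQc   [S → Q]
cQQc ⇒ ccSQc   [Q → c S]
ccSQc ⇒ ccQQc   [S → Q]
ccQQc ⇒ cccSQc   [Q → c S]
cccSQc ⇒ cccXQc   [S → X]
cccXQc ⇒ cccbQc   [X → b]
cccbQc ⇒ cccbcSc   [Q → c S]
cccbcSc ⇒ cccbckc   [S → k]

S ⇒ QQc ⇒ cSQc ⇒ cQQc ⇒ ccSQc ⇒ ccQQc ⇒ cccSQc ⇒ cccXQc ⇒ cccbQc ⇒ cccbcSc ⇒ cccbckc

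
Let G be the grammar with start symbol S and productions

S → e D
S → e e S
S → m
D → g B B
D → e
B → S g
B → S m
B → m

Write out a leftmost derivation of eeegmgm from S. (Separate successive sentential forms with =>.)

S => eeS   [S → e e S]
eeS => eeeD   [S → e D]
eeeD => eeegBB   [D → g B B]
eeegBB => eeegSgB   [B → S g]
eeegSgB => eeegmgB   [S → m]
eeegmgB => eeegmgm   [B → m]

S => eeS => eeeD => eeegBB => eeegSgB => eeegmgB => eeegmgm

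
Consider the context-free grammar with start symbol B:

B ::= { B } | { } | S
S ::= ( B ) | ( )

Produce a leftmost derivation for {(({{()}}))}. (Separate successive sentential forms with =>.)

B => {B}   [B ::= { B }]
{B} => {S}   [B ::= S]
{S} => {(B)}   [S ::= ( B )]
{(B)} => {(S)}   [B ::= S]
{(S)} => {((B))}   [S ::= ( B )]
{((B))} => {(({B}))}   [B ::= { B }]
{(({B}))} => {(({{B}}))}   [B ::= { B }]
{(({{B}}))} => {(({{S}}))}   [B ::= S]
{(({{S}}))} => {(({{()}}))}   [S ::= ( )]

B => {B} => {S} => {(B)} => {(S)} => {((B))} => {(({B}))} => {(({{B}}))} => {(({{S}}))} => {(({{()}}))}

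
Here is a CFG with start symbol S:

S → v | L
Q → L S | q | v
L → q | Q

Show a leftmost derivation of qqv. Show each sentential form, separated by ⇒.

S ⇒ L ⇒ Q ⇒ LS ⇒ qS ⇒ qL ⇒ qQ ⇒ qLS ⇒ qqS ⇒ qqv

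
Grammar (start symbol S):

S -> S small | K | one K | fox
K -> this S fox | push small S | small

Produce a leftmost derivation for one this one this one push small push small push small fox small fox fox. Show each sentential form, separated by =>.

S => one K => one this S fox => one this one K fox => one this one this S fox fox => one this one this one K fox fox => one this one this one push small S fox fox => one this one this one push small K fox fox => one this one this one push small push small S fox fox => one this one this one push small push small S small fox fox => one this one this one push small push small K small fox fox => one this one this one push small push small push small S small fox fox => one this one this one push small push small push small fox small fox fox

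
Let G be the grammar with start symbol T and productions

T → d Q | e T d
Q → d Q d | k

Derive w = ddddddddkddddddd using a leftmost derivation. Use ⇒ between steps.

T⇒dQ⇒ddQd⇒dddQdd⇒ddddQddd⇒dddddQdddd⇒ddddddQddddd⇒dddddddQdddddd⇒ddddddddQddddddd⇒ddddddddkddddddd

T ⇒ dQ   [T → d Q]
dQ ⇒ ddQd   [Q → d Q d]
ddQd ⇒ dddQdd   [Q → d Q d]
dddQdd ⇒ ddddQddd   [Q → d Q d]
ddddQddd ⇒ dddddQdddd   [Q → d Q d]
dddddQdddd ⇒ ddddddQddddd   [Q → d Q d]
ddddddQddddd ⇒ dddddddQdddddd   [Q → d Q d]
dddddddQdddddd ⇒ ddddddddQddddddd   [Q → d Q d]
ddddddddQddddddd ⇒ ddddddddkddddddd   [Q → k]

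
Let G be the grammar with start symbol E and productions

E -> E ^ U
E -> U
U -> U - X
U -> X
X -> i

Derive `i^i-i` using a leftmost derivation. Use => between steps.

E=>E^U=>U^U=>X^U=>i^U=>i^U-X=>i^X-X=>i^i-X=>i^i-i

E => E^U   [E -> E ^ U]
E^U => U^U   [E -> U]
U^U => X^U   [U -> X]
X^U => i^U   [X -> i]
i^U => i^U-X   [U -> U - X]
i^U-X => i^X-X   [U -> X]
i^X-X => i^i-X   [X -> i]
i^i-X => i^i-i   [X -> i]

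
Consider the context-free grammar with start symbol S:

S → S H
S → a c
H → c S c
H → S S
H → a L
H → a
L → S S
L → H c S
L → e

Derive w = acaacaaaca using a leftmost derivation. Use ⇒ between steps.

S ⇒ SH   [S → S H]
SH ⇒ SHH   [S → S H]
SHH ⇒ acHH   [S → a c]
acHH ⇒ acaLH   [H → a L]
acaLH ⇒ acaSSH   [L → S S]
acaSSH ⇒ acaSHSH   [S → S H]
acaSHSH ⇒ acaSHHSH   [S → S H]
acaSHHSH ⇒ acaacHHSH   [S → a c]
acaacHHSH ⇒ acaacaHSH   [H → a]
acaacaHSH ⇒ acaacaaSH   [H → a]
acaacaaSH ⇒ acaacaaacH   [S → a c]
acaacaaacH ⇒ acaacaaaca   [H → a]

S ⇒ SH ⇒ SHH ⇒ acHH ⇒ acaLH ⇒ acaSSH ⇒ acaSHSH ⇒ acaSHHSH ⇒ acaacHHSH ⇒ acaacaHSH ⇒ acaacaaSH ⇒ acaacaaacH ⇒ acaacaaaca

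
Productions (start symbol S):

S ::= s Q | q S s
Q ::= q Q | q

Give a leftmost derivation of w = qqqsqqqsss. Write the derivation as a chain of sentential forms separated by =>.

S=>qSs=>qqSss=>qqqSsss=>qqqsQsss=>qqqsqQsss=>qqqsqqQsss=>qqqsqqqsss

S => qSs   [S ::= q S s]
qSs => qqSss   [S ::= q S s]
qqSss => qqqSsss   [S ::= q S s]
qqqSsss => qqqsQsss   [S ::= s Q]
qqqsQsss => qqqsqQsss   [Q ::= q Q]
qqqsqQsss => qqqsqqQsss   [Q ::= q Q]
qqqsqqQsss => qqqsqqqsss   [Q ::= q]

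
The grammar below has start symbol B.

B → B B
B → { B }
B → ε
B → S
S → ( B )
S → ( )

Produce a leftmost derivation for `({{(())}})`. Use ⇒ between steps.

B ⇒ S ⇒ (B) ⇒ ({B}) ⇒ ({{B}}) ⇒ ({{S}}) ⇒ ({{(B)}}) ⇒ ({{(BB)}}) ⇒ ({{(SB)}}) ⇒ ({{(()B)}}) ⇒ ({{(())}})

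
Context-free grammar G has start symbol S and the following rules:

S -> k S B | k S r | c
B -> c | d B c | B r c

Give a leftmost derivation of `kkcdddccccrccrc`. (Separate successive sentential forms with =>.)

S=>kSB=>kkSBB=>kkcBB=>kkcBrcB=>kkcdBcrcB=>kkcddBccrcB=>kkcdddBcccrcB=>kkcdddccccrcB=>kkcdddccccrcBrc=>kkcdddccccrccrc

S => kSB   [S -> k S B]
kSB => kkSBB   [S -> k S B]
kkSBB => kkcBB   [S -> c]
kkcBB => kkcBrcB   [B -> B r c]
kkcBrcB => kkcdBcrcB   [B -> d B c]
kkcdBcrcB => kkcddBccrcB   [B -> d B c]
kkcddBccrcB => kkcdddBcccrcB   [B -> d B c]
kkcdddBcccrcB => kkcdddccccrcB   [B -> c]
kkcdddccccrcB => kkcdddccccrcBrc   [B -> B r c]
kkcdddccccrcBrc => kkcdddccccrccrc   [B -> c]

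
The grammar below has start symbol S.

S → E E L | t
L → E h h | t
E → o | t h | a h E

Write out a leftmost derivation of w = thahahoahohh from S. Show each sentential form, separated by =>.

S => EEL => thEL => thahEL => thahahEL => thahahoL => thahahoEhh => thahahoahEhh => thahahoahohh

S => EEL   [S → E E L]
EEL => thEL   [E → t h]
thEL => thahEL   [E → a h E]
thahEL => thahahEL   [E → a h E]
thahahEL => thahahoL   [E → o]
thahahoL => thahahoEhh   [L → E h h]
thahahoEhh => thahahoahEhh   [E → a h E]
thahahoahEhh => thahahoahohh   [E → o]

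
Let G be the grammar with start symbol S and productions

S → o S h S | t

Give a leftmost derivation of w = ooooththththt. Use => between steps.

S => oShS => ooShShS => oooShShShS => ooooShShShShS => oooothShShShS => ooooththShShS => oooothththShS => ooooththththS => ooooththththt

S => oShS   [S → o S h S]
oShS => ooShShS   [S → o S h S]
ooShShS => oooShShShS   [S → o S h S]
oooShShShS => ooooShShShShS   [S → o S h S]
ooooShShShShS => oooothShShShS   [S → t]
oooothShShShS => ooooththShShS   [S → t]
ooooththShShS => oooothththShS   [S → t]
oooothththShS => ooooththththS   [S → t]
ooooththththS => ooooththththt   [S → t]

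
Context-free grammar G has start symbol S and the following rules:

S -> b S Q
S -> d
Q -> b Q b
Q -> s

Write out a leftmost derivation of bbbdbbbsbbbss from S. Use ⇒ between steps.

S ⇒ bSQ   [S -> b S Q]
bSQ ⇒ bbSQQ   [S -> b S Q]
bbSQQ ⇒ bbbSQQQ   [S -> b S Q]
bbbSQQQ ⇒ bbbdQQQ   [S -> d]
bbbdQQQ ⇒ bbbdbQbQQ   [Q -> b Q b]
bbbdbQbQQ ⇒ bbbdbbQbbQQ   [Q -> b Q b]
bbbdbbQbbQQ ⇒ bbbdbbbQbbbQQ   [Q -> b Q b]
bbbdbbbQbbbQQ ⇒ bbbdbbbsbbbQQ   [Q -> s]
bbbdbbbsbbbQQ ⇒ bbbdbbbsbbbsQ   [Q -> s]
bbbdbbbsbbbsQ ⇒ bbbdbbbsbbbss   [Q -> s]

S⇒bSQ⇒bbSQQ⇒bbbSQQQ⇒bbbdQQQ⇒bbbdbQbQQ⇒bbbdbbQbbQQ⇒bbbdbbbQbbbQQ⇒bbbdbbbsbbbQQ⇒bbbdbbbsbbbsQ⇒bbbdbbbsbbbss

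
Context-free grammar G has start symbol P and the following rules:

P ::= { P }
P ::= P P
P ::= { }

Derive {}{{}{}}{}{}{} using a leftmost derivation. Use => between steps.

P=>PP=>{}P=>{}PP=>{}PPP=>{}PPPP=>{}{P}PPP=>{}{PP}PPP=>{}{{}P}PPP=>{}{{}{}}PPP=>{}{{}{}}{}PP=>{}{{}{}}{}{}P=>{}{{}{}}{}{}{}

P => PP   [P ::= P P]
PP => {}P   [P ::= { }]
{}P => {}PP   [P ::= P P]
{}PP => {}PPP   [P ::= P P]
{}PPP => {}PPPP   [P ::= P P]
{}PPPP => {}{P}PPP   [P ::= { P }]
{}{P}PPP => {}{PP}PPP   [P ::= P P]
{}{PP}PPP => {}{{}P}PPP   [P ::= { }]
{}{{}P}PPP => {}{{}{}}PPP   [P ::= { }]
{}{{}{}}PPP => {}{{}{}}{}PP   [P ::= { }]
{}{{}{}}{}PP => {}{{}{}}{}{}P   [P ::= { }]
{}{{}{}}{}{}P => {}{{}{}}{}{}{}   [P ::= { }]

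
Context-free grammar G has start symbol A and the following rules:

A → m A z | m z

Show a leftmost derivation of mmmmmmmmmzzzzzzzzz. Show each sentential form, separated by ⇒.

A ⇒ mAz ⇒ mmAzz ⇒ mmmAzzz ⇒ mmmmAzzzz ⇒ mmmmmAzzzzz ⇒ mmmmmmAzzzzzz ⇒ mmmmmmmAzzzzzzz ⇒ mmmmmmmmAzzzzzzzz ⇒ mmmmmmmmmzzzzzzzzz

A ⇒ mAz   [A → m A z]
mAz ⇒ mmAzz   [A → m A z]
mmAzz ⇒ mmmAzzz   [A → m A z]
mmmAzzz ⇒ mmmmAzzzz   [A → m A z]
mmmmAzzzz ⇒ mmmmmAzzzzz   [A → m A z]
mmmmmAzzzzz ⇒ mmmmmmAzzzzzz   [A → m A z]
mmmmmmAzzzzzz ⇒ mmmmmmmAzzzzzzz   [A → m A z]
mmmmmmmAzzzzzzz ⇒ mmmmmmmmAzzzzzzzz   [A → m A z]
mmmmmmmmAzzzzzzzz ⇒ mmmmmmmmmzzzzzzzzz   [A → m z]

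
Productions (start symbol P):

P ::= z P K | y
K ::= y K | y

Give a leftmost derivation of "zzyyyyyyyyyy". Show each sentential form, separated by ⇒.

P ⇒ zPK   [P ::= z P K]
zPK ⇒ zzPKK   [P ::= z P K]
zzPKK ⇒ zzyKK   [P ::= y]
zzyKK ⇒ zzyyKK   [K ::= y K]
zzyyKK ⇒ zzyyyKK   [K ::= y K]
zzyyyKK ⇒ zzyyyyKK   [K ::= y K]
zzyyyyKK ⇒ zzyyyyyKK   [K ::= y K]
zzyyyyyKK ⇒ zzyyyyyyKK   [K ::= y K]
zzyyyyyyKK ⇒ zzyyyyyyyKK   [K ::= y K]
zzyyyyyyyKK ⇒ zzyyyyyyyyKK   [K ::= y K]
zzyyyyyyyyKK ⇒ zzyyyyyyyyyK   [K ::= y]
zzyyyyyyyyyK ⇒ zzyyyyyyyyyy   [K ::= y]

P ⇒ zPK ⇒ zzPKK ⇒ zzyKK ⇒ zzyyKK ⇒ zzyyyKK ⇒ zzyyyyKK ⇒ zzyyyyyKK ⇒ zzyyyyyyKK ⇒ zzyyyyyyyKK ⇒ zzyyyyyyyyKK ⇒ zzyyyyyyyyyK ⇒ zzyyyyyyyyyy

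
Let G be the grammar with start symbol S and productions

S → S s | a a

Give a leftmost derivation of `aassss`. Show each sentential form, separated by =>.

S => Ss   [S → S s]
Ss => Sss   [S → S s]
Sss => Ssss   [S → S s]
Ssss => Sssss   [S → S s]
Sssss => aassss   [S → a a]

S => Ss => Sss => Ssss => Sssss => aassss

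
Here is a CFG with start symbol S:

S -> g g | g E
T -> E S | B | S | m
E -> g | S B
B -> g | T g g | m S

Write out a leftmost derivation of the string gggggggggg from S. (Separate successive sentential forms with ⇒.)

S ⇒ gE ⇒ gSB ⇒ ggEB ⇒ ggSBB ⇒ gggEBB ⇒ gggSBBB ⇒ ggggEBBB ⇒ ggggSBBBB ⇒ gggggEBBBB ⇒ ggggggBBBB ⇒ gggggggBBB ⇒ ggggggggBB ⇒ gggggggggB ⇒ gggggggggg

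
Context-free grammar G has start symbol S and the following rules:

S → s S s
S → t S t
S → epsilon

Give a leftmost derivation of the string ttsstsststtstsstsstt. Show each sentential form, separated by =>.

S => tSt => ttStt => ttsSstt => ttssSsstt => ttsstStsstt => ttsstsSstsstt => ttsstssSsstsstt => ttsstsstStsstsstt => ttsstsstsSstsstsstt => ttsstsststStstsstsstt => ttsstsststtstsstsstt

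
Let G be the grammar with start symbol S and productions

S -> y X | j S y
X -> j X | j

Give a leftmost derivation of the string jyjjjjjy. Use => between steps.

S=>jSy=>jyXy=>jyjXy=>jyjjXy=>jyjjjXy=>jyjjjjXy=>jyjjjjjy

S => jSy   [S -> j S y]
jSy => jyXy   [S -> y X]
jyXy => jyjXy   [X -> j X]
jyjXy => jyjjXy   [X -> j X]
jyjjXy => jyjjjXy   [X -> j X]
jyjjjXy => jyjjjjXy   [X -> j X]
jyjjjjXy => jyjjjjjy   [X -> j]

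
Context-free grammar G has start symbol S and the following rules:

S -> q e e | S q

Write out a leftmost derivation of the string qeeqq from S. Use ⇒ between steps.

S ⇒ Sq   [S -> S q]
Sq ⇒ Sqq   [S -> S q]
Sqq ⇒ qeeqq   [S -> q e e]

S⇒Sq⇒Sqq⇒qeeqq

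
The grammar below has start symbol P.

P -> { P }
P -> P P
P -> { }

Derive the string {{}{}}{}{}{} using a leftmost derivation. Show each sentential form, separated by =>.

P => PP => PPP => PPPP => {P}PPP => {PP}PPP => {{}P}PPP => {{}{}}PPP => {{}{}}{}PP => {{}{}}{}{}P => {{}{}}{}{}{}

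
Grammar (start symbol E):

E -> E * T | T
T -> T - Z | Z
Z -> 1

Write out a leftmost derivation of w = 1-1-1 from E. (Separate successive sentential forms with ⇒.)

E ⇒ T   [E -> T]
T ⇒ T-Z   [T -> T - Z]
T-Z ⇒ T-Z-Z   [T -> T - Z]
T-Z-Z ⇒ Z-Z-Z   [T -> Z]
Z-Z-Z ⇒ 1-Z-Z   [Z -> 1]
1-Z-Z ⇒ 1-1-Z   [Z -> 1]
1-1-Z ⇒ 1-1-1   [Z -> 1]

E⇒T⇒T-Z⇒T-Z-Z⇒Z-Z-Z⇒1-Z-Z⇒1-1-Z⇒1-1-1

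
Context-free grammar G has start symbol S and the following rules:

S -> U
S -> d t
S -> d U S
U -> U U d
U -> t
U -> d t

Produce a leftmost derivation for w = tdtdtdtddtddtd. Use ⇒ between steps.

S ⇒ U   [S -> U]
U ⇒ UUd   [U -> U U d]
UUd ⇒ UUdUd   [U -> U U d]
UUdUd ⇒ UUdUdUd   [U -> U U d]
UUdUdUd ⇒ UUdUdUdUd   [U -> U U d]
UUdUdUdUd ⇒ UUdUdUdUdUd   [U -> U U d]
UUdUdUdUdUd ⇒ tUdUdUdUdUd   [U -> t]
tUdUdUdUdUd ⇒ tdtdUdUdUdUd   [U -> d t]
tdtdUdUdUdUd ⇒ tdtdtdUdUdUd   [U -> t]
tdtdtdUdUdUd ⇒ tdtdtdtdUdUd   [U -> t]
tdtdtdtdUdUd ⇒ tdtdtdtddtdUd   [U -> d t]
tdtdtdtddtdUd ⇒ tdtdtdtddtddtd   [U -> d t]

S⇒U⇒UUd⇒UUdUd⇒UUdUdUd⇒UUdUdUdUd⇒UUdUdUdUdUd⇒tUdUdUdUdUd⇒tdtdUdUdUdUd⇒tdtdtdUdUdUd⇒tdtdtdtdUdUd⇒tdtdtdtddtdUd⇒tdtdtdtddtddtd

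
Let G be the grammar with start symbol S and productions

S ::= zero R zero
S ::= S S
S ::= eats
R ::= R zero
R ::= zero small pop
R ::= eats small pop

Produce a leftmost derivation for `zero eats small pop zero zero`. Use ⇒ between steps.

S ⇒ zero R zero ⇒ zero R zero zero ⇒ zero eats small pop zero zero

S ⇒ zero R zero   [S ::= zero R zero]
zero R zero ⇒ zero R zero zero   [R ::= R zero]
zero R zero zero ⇒ zero eats small pop zero zero   [R ::= eats small pop]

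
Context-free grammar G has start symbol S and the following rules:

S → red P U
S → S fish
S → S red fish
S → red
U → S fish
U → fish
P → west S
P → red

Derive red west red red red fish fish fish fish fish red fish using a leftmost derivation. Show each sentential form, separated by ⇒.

S ⇒ S red fish ⇒ S fish red fish ⇒ S fish fish red fish ⇒ S fish fish fish red fish ⇒ red P U fish fish fish red fish ⇒ red west S U fish fish fish red fish ⇒ red west red P U U fish fish fish red fish ⇒ red west red red U U fish fish fish red fish ⇒ red west red red S fish U fish fish fish red fish ⇒ red west red red red fish U fish fish fish red fish ⇒ red west red red red fish fish fish fish fish red fish

S ⇒ S red fish   [S → S red fish]
S red fish ⇒ S fish red fish   [S → S fish]
S fish red fish ⇒ S fish fish red fish   [S → S fish]
S fish fish red fish ⇒ S fish fish fish red fish   [S → S fish]
S fish fish fish red fish ⇒ red P U fish fish fish red fish   [S → red P U]
red P U fish fish fish red fish ⇒ red west S U fish fish fish red fish   [P → west S]
red west S U fish fish fish red fish ⇒ red west red P U U fish fish fish red fish   [S → red P U]
red west red P U U fish fish fish red fish ⇒ red west red red U U fish fish fish red fish   [P → red]
red west red red U U fish fish fish red fish ⇒ red west red red S fish U fish fish fish red fish   [U → S fish]
red west red red S fish U fish fish fish red fish ⇒ red west red red red fish U fish fish fish red fish   [S → red]
red west red red red fish U fish fish fish red fish ⇒ red west red red red fish fish fish fish fish red fish   [U → fish]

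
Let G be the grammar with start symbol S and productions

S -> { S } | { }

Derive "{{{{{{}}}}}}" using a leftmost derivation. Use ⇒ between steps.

S ⇒ {S}   [S -> { S }]
{S} ⇒ {{S}}   [S -> { S }]
{{S}} ⇒ {{{S}}}   [S -> { S }]
{{{S}}} ⇒ {{{{S}}}}   [S -> { S }]
{{{{S}}}} ⇒ {{{{{S}}}}}   [S -> { S }]
{{{{{S}}}}} ⇒ {{{{{{}}}}}}   [S -> { }]

S⇒{S}⇒{{S}}⇒{{{S}}}⇒{{{{S}}}}⇒{{{{{S}}}}}⇒{{{{{{}}}}}}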